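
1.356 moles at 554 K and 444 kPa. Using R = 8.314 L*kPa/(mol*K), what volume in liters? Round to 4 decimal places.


PV = nRT, solve for V = nRT / P.
nRT = 1.356 * 8.314 * 554 = 6245.6763
V = 6245.6763 / 444
V = 14.06683851 L, rounded to 4 dp:

14.0668 L


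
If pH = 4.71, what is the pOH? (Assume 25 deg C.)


At 25 deg C, pH + pOH = 14.
pOH = 14 - pH = 14 - 4.71
pOH = 9.29:

9.29


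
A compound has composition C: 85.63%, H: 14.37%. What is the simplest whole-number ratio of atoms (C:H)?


Assume 100 g of compound, divide each mass% by atomic mass to get moles, then normalize by the smallest to get a raw atom ratio.
Moles per 100 g: C: 85.63/12.011 = 7.1293, H: 14.37/1.008 = 14.256
Raw ratio (divide by min = 7.1293): C: 1.0, H: 2.0
Multiply by 1 to clear fractions: C: 1.0 ~= 1, H: 2.0 ~= 2
Reduce by GCD to get the simplest whole-number ratio:

1:2


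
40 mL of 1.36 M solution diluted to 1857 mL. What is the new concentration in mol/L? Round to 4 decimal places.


Dilution: M1*V1 = M2*V2, solve for M2.
M2 = M1*V1 / V2
M2 = 1.36 * 40 / 1857
M2 = 54.4 / 1857
M2 = 0.02929456 mol/L, rounded to 4 dp:

0.0293 mol/L


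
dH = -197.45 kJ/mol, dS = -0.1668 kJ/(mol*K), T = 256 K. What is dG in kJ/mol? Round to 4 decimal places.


Gibbs: dG = dH - T*dS (consistent units, dS already in kJ/(mol*K)).
T*dS = 256 * -0.1668 = -42.7008
dG = -197.45 - (-42.7008)
dG = -154.7492 kJ/mol, rounded to 4 dp:

-154.7492 kJ/mol


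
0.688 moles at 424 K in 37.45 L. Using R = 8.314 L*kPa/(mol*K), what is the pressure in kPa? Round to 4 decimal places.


PV = nRT, solve for P = nRT / V.
nRT = 0.688 * 8.314 * 424 = 2425.2936
P = 2425.2936 / 37.45
P = 64.76084379 kPa, rounded to 4 dp:

64.7608 kPa


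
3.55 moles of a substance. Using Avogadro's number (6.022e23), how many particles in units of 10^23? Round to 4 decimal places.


N = n * NA, then divide by 1e23 for the requested units.
N / 1e23 = n * 6.022
N / 1e23 = 3.55 * 6.022
N / 1e23 = 21.3781, rounded to 4 dp:

21.3781


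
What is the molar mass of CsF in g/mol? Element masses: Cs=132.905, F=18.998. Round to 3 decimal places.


M = sum(count * atomic_mass) over atoms.
M = 1*132.905 + 1*18.998
M = 132.905 + 18.998
M = 151.903 g/mol, rounded to 3 dp:

151.903 g/mol


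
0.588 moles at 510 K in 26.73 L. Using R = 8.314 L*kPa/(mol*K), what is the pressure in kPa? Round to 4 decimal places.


PV = nRT, solve for P = nRT / V.
nRT = 0.588 * 8.314 * 510 = 2493.2023
P = 2493.2023 / 26.73
P = 93.27356154 kPa, rounded to 4 dp:

93.2736 kPa


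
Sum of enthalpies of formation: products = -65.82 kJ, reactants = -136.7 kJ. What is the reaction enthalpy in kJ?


dH_rxn = sum(dH_f products) - sum(dH_f reactants)
dH_rxn = -65.82 - (-136.7)
dH_rxn = 70.88 kJ:

70.88 kJ


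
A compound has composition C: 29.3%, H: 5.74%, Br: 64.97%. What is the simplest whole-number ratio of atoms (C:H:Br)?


Assume 100 g of compound, divide each mass% by atomic mass to get moles, then normalize by the smallest to get a raw atom ratio.
Moles per 100 g: C: 29.3/12.011 = 2.4394, H: 5.74/1.008 = 5.6944, Br: 64.97/79.904 = 0.8131
Raw ratio (divide by min = 0.8131): C: 3.0, H: 7.003, Br: 1.0
Multiply by 1 to clear fractions: C: 3.0 ~= 3, H: 7.003 ~= 7, Br: 1.0 ~= 1
Reduce by GCD to get the simplest whole-number ratio:

3:7:1


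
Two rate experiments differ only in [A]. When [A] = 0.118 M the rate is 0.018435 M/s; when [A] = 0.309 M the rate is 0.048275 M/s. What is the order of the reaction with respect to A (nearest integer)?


Rate is proportional to [A]^n, so rate2/rate1 = ([A]2/[A]1)^n. Take logs to solve for n.
rate2/rate1 = 0.048275 / 0.018435 = 2.6187
[A]2/[A]1 = 0.309 / 0.118 = 2.6186
n = ln(2.6187) / ln(2.6186) = 1.0
Nearest integer order:

1


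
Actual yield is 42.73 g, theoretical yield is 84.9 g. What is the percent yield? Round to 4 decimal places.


% yield = 100 * actual / theoretical
% yield = 100 * 42.73 / 84.9
% yield = 50.32979976 %, rounded to 4 dp:

50.3298 %


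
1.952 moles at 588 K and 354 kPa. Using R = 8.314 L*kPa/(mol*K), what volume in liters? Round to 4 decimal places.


PV = nRT, solve for V = nRT / P.
nRT = 1.952 * 8.314 * 588 = 9542.6097
V = 9542.6097 / 354
V = 26.95652458 L, rounded to 4 dp:

26.9565 L


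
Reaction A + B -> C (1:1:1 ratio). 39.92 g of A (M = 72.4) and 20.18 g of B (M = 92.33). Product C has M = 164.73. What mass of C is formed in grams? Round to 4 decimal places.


Find moles of each reactant; the smaller value is the limiting reagent in a 1:1:1 reaction, so moles_C equals moles of the limiter.
n_A = mass_A / M_A = 39.92 / 72.4 = 0.551381 mol
n_B = mass_B / M_B = 20.18 / 92.33 = 0.218564 mol
Limiting reagent: B (smaller), n_limiting = 0.218564 mol
mass_C = n_limiting * M_C = 0.218564 * 164.73
mass_C = 36.00404772 g, rounded to 4 dp:

36.0040 g


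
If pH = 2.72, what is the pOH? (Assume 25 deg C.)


At 25 deg C, pH + pOH = 14.
pOH = 14 - pH = 14 - 2.72
pOH = 11.28:

11.28


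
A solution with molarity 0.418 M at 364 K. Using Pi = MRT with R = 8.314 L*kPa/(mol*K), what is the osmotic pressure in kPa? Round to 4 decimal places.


Osmotic pressure (van't Hoff): Pi = M*R*T.
RT = 8.314 * 364 = 3026.296
Pi = 0.418 * 3026.296
Pi = 1264.991728 kPa, rounded to 4 dp:

1264.9917 kPa


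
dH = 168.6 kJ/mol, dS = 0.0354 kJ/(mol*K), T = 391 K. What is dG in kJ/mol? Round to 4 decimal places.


Gibbs: dG = dH - T*dS (consistent units, dS already in kJ/(mol*K)).
T*dS = 391 * 0.0354 = 13.8414
dG = 168.6 - (13.8414)
dG = 154.7586 kJ/mol, rounded to 4 dp:

154.7586 kJ/mol


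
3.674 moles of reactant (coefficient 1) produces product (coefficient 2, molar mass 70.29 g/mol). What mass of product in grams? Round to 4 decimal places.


Use the coefficient ratio to convert reactant moles to product moles, then multiply by the product's molar mass.
moles_P = moles_R * (coeff_P / coeff_R) = 3.674 * (2/1) = 7.348
mass_P = moles_P * M_P = 7.348 * 70.29
mass_P = 516.49092 g, rounded to 4 dp:

516.4909 g


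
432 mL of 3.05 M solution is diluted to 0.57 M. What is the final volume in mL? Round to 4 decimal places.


Dilution: M1*V1 = M2*V2, solve for V2.
V2 = M1*V1 / M2
V2 = 3.05 * 432 / 0.57
V2 = 1317.6 / 0.57
V2 = 2311.57894737 mL, rounded to 4 dp:

2311.5789 mL


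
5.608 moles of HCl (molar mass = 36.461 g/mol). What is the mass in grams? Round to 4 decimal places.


mass = n * M
mass = 5.608 * 36.461
mass = 204.473288 g, rounded to 4 dp:

204.4733 g


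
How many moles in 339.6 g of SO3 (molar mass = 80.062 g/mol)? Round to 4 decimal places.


n = mass / M
n = 339.6 / 80.062
n = 4.24171267 mol, rounded to 4 dp:

4.2417 mol


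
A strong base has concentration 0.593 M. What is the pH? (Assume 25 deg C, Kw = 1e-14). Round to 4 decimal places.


A strong base dissociates completely, so [OH-] equals the given concentration.
pOH = -log10([OH-]) = -log10(0.593) = 0.226945
pH = 14 - pOH = 14 - 0.226945
pH = 13.773055, rounded to 4 dp:

13.7731


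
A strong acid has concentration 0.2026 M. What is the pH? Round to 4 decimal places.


A strong acid dissociates completely, so [H+] equals the given concentration.
pH = -log10([H+]) = -log10(0.2026)
pH = 0.69336056, rounded to 4 dp:

0.6934


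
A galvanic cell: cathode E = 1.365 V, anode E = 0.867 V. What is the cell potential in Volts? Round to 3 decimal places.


Standard cell potential: E_cell = E_cathode - E_anode.
E_cell = 1.365 - (0.867)
E_cell = 0.498 V, rounded to 3 dp:

0.498 V


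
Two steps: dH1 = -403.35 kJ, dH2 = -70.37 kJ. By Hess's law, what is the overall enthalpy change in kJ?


Hess's law: enthalpy is a state function, so add the step enthalpies.
dH_total = dH1 + dH2 = -403.35 + (-70.37)
dH_total = -473.72 kJ:

-473.72 kJ


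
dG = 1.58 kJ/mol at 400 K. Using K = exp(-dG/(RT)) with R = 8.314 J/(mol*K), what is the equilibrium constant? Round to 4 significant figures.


dG is in kJ/mol; multiply by 1000 to match R in J/(mol*K).
RT = 8.314 * 400 = 3325.6 J/mol
exponent = -dG*1000 / (RT) = -(1.58*1000) / 3325.6 = -0.47510224
K = exp(-0.47510224)
K = 0.62182148, rounded to 4 significant figures:

0.6218


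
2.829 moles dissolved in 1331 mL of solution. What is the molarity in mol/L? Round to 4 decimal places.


Convert volume to liters: V_L = V_mL / 1000.
V_L = 1331 / 1000 = 1.331 L
M = n / V_L = 2.829 / 1.331
M = 2.12546957 mol/L, rounded to 4 dp:

2.1255 mol/L


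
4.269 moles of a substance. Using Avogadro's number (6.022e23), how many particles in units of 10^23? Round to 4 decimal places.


N = n * NA, then divide by 1e23 for the requested units.
N / 1e23 = n * 6.022
N / 1e23 = 4.269 * 6.022
N / 1e23 = 25.707918, rounded to 4 dp:

25.7079


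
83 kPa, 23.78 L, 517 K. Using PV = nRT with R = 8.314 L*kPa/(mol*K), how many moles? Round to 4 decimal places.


PV = nRT, solve for n = PV / (RT).
PV = 83 * 23.78 = 1973.74
RT = 8.314 * 517 = 4298.338
n = 1973.74 / 4298.338
n = 0.45918678 mol, rounded to 4 dp:

0.4592 mol


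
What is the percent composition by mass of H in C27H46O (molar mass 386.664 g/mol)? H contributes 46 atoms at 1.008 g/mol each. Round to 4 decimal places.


pct = 100 * (n_elem * M_elem) / M_total
mass_contribution = 46 * 1.008 = 46.368 g/mol
pct = 100 * 46.368 / 386.664
pct = 11.99180684 %, rounded to 4 dp:

11.9918 %


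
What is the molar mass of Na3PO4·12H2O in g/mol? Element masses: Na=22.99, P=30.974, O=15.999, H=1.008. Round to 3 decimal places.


M = sum(count * atomic_mass) over atoms.
M = 3*22.99 + 1*30.974 + 16*15.999 + 24*1.008
M = 68.97 + 30.974 + 255.984 + 24.192
M = 380.12 g/mol, rounded to 3 dp:

380.120 g/mol


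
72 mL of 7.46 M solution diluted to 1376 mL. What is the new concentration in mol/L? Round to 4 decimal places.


Dilution: M1*V1 = M2*V2, solve for M2.
M2 = M1*V1 / V2
M2 = 7.46 * 72 / 1376
M2 = 537.12 / 1376
M2 = 0.39034884 mol/L, rounded to 4 dp:

0.3903 mol/L


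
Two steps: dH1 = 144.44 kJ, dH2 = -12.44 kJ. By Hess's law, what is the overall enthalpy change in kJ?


Hess's law: enthalpy is a state function, so add the step enthalpies.
dH_total = dH1 + dH2 = 144.44 + (-12.44)
dH_total = 132.0 kJ:

132.00 kJ


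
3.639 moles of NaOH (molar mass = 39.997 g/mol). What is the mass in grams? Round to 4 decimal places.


mass = n * M
mass = 3.639 * 39.997
mass = 145.549083 g, rounded to 4 dp:

145.5491 g


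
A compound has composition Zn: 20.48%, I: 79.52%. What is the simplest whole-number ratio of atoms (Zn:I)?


Assume 100 g of compound, divide each mass% by atomic mass to get moles, then normalize by the smallest to get a raw atom ratio.
Moles per 100 g: Zn: 20.48/65.38 = 0.3132, I: 79.52/126.904 = 0.6266
Raw ratio (divide by min = 0.3132): Zn: 1.0, I: 2.0
Multiply by 1 to clear fractions: Zn: 1.0 ~= 1, I: 2.0 ~= 2
Reduce by GCD to get the simplest whole-number ratio:

1:2


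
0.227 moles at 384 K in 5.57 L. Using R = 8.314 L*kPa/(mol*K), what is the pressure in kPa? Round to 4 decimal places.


PV = nRT, solve for P = nRT / V.
nRT = 0.227 * 8.314 * 384 = 724.7148
P = 724.7148 / 5.57
P = 130.11037702 kPa, rounded to 4 dp:

130.1104 kPa


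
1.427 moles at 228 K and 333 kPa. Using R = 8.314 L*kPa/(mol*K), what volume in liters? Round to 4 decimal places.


PV = nRT, solve for V = nRT / P.
nRT = 1.427 * 8.314 * 228 = 2705.0098
V = 2705.0098 / 333
V = 8.12315255 L, rounded to 4 dp:

8.1232 L


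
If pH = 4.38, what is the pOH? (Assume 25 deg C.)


At 25 deg C, pH + pOH = 14.
pOH = 14 - pH = 14 - 4.38
pOH = 9.62:

9.62


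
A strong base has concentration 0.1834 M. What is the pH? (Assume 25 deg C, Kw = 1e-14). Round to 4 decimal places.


A strong base dissociates completely, so [OH-] equals the given concentration.
pOH = -log10([OH-]) = -log10(0.1834) = 0.736601
pH = 14 - pOH = 14 - 0.736601
pH = 13.263399, rounded to 4 dp:

13.2634


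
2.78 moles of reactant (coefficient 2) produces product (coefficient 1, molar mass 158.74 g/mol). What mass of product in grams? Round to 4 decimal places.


Use the coefficient ratio to convert reactant moles to product moles, then multiply by the product's molar mass.
moles_P = moles_R * (coeff_P / coeff_R) = 2.78 * (1/2) = 1.39
mass_P = moles_P * M_P = 1.39 * 158.74
mass_P = 220.6486 g, rounded to 4 dp:

220.6486 g


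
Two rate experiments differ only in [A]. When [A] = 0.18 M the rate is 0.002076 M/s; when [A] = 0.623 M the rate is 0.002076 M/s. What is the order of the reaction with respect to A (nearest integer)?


Rate is proportional to [A]^n, so rate2/rate1 = ([A]2/[A]1)^n. Take logs to solve for n.
rate2/rate1 = 0.002076 / 0.002076 = 1.0
[A]2/[A]1 = 0.623 / 0.18 = 3.4611
n = ln(1.0) / ln(3.4611) = 0.0
Nearest integer order:

0


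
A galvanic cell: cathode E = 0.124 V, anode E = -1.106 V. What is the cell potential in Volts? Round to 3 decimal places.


Standard cell potential: E_cell = E_cathode - E_anode.
E_cell = 0.124 - (-1.106)
E_cell = 1.23 V, rounded to 3 dp:

1.230 V


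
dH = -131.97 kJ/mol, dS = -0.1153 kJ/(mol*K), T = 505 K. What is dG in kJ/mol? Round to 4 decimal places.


Gibbs: dG = dH - T*dS (consistent units, dS already in kJ/(mol*K)).
T*dS = 505 * -0.1153 = -58.2265
dG = -131.97 - (-58.2265)
dG = -73.7435 kJ/mol, rounded to 4 dp:

-73.7435 kJ/mol


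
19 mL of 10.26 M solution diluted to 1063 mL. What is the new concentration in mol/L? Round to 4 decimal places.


Dilution: M1*V1 = M2*V2, solve for M2.
M2 = M1*V1 / V2
M2 = 10.26 * 19 / 1063
M2 = 194.94 / 1063
M2 = 0.18338664 mol/L, rounded to 4 dp:

0.1834 mol/L


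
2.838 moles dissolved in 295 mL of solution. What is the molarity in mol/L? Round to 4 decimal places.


Convert volume to liters: V_L = V_mL / 1000.
V_L = 295 / 1000 = 0.295 L
M = n / V_L = 2.838 / 0.295
M = 9.62033898 mol/L, rounded to 4 dp:

9.6203 mol/L


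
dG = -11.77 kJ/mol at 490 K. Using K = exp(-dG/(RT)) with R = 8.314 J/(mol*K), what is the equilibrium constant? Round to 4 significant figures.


dG is in kJ/mol; multiply by 1000 to match R in J/(mol*K).
RT = 8.314 * 490 = 4073.86 J/mol
exponent = -dG*1000 / (RT) = -(-11.77*1000) / 4073.86 = 2.88915181
K = exp(2.88915181)
K = 17.978054, rounded to 4 significant figures:

17.98


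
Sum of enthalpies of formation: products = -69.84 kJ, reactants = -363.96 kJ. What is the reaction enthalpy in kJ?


dH_rxn = sum(dH_f products) - sum(dH_f reactants)
dH_rxn = -69.84 - (-363.96)
dH_rxn = 294.12 kJ:

294.12 kJ


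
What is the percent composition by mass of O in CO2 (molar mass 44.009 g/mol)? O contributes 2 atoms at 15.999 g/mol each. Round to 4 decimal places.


pct = 100 * (n_elem * M_elem) / M_total
mass_contribution = 2 * 15.999 = 31.998 g/mol
pct = 100 * 31.998 / 44.009
pct = 72.70785521 %, rounded to 4 dp:

72.7079 %


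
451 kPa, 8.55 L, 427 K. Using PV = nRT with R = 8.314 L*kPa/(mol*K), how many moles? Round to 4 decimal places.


PV = nRT, solve for n = PV / (RT).
PV = 451 * 8.55 = 3856.05
RT = 8.314 * 427 = 3550.078
n = 3856.05 / 3550.078
n = 1.0861874 mol, rounded to 4 dp:

1.0862 mol


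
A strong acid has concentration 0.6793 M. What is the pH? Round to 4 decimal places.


A strong acid dissociates completely, so [H+] equals the given concentration.
pH = -log10([H+]) = -log10(0.6793)
pH = 0.16793839, rounded to 4 dp:

0.1679


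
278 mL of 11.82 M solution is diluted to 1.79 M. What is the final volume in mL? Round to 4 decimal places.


Dilution: M1*V1 = M2*V2, solve for V2.
V2 = M1*V1 / M2
V2 = 11.82 * 278 / 1.79
V2 = 3285.96 / 1.79
V2 = 1835.73184358 mL, rounded to 4 dp:

1835.7318 mL


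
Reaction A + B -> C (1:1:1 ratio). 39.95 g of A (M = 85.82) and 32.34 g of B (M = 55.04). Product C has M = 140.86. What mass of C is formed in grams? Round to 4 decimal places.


Find moles of each reactant; the smaller value is the limiting reagent in a 1:1:1 reaction, so moles_C equals moles of the limiter.
n_A = mass_A / M_A = 39.95 / 85.82 = 0.465509 mol
n_B = mass_B / M_B = 32.34 / 55.04 = 0.587573 mol
Limiting reagent: A (smaller), n_limiting = 0.465509 mol
mass_C = n_limiting * M_C = 0.465509 * 140.86
mass_C = 65.57159774 g, rounded to 4 dp:

65.5716 g


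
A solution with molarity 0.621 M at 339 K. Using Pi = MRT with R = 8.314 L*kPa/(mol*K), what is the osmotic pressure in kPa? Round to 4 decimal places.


Osmotic pressure (van't Hoff): Pi = M*R*T.
RT = 8.314 * 339 = 2818.446
Pi = 0.621 * 2818.446
Pi = 1750.254966 kPa, rounded to 4 dp:

1750.2550 kPa


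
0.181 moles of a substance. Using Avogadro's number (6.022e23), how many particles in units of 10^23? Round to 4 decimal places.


N = n * NA, then divide by 1e23 for the requested units.
N / 1e23 = n * 6.022
N / 1e23 = 0.181 * 6.022
N / 1e23 = 1.089982, rounded to 4 dp:

1.0900


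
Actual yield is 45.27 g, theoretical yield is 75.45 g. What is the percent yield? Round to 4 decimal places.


% yield = 100 * actual / theoretical
% yield = 100 * 45.27 / 75.45
% yield = 60.0 %, rounded to 4 dp:

60.0000 %


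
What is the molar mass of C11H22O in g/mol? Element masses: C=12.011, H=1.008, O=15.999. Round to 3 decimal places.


M = sum(count * atomic_mass) over atoms.
M = 11*12.011 + 22*1.008 + 1*15.999
M = 132.121 + 22.176 + 15.999
M = 170.296 g/mol, rounded to 3 dp:

170.296 g/mol


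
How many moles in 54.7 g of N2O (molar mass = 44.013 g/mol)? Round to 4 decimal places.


n = mass / M
n = 54.7 / 44.013
n = 1.24281462 mol, rounded to 4 dp:

1.2428 mol


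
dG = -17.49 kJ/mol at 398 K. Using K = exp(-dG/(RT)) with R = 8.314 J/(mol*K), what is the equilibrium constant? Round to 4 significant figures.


dG is in kJ/mol; multiply by 1000 to match R in J/(mol*K).
RT = 8.314 * 398 = 3308.972 J/mol
exponent = -dG*1000 / (RT) = -(-17.49*1000) / 3308.972 = 5.28562949
K = exp(5.28562949)
K = 197.47846, rounded to 4 significant figures:

197.5


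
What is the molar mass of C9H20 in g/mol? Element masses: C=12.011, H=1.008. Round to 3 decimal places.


M = sum(count * atomic_mass) over atoms.
M = 9*12.011 + 20*1.008
M = 108.099 + 20.16
M = 128.259 g/mol, rounded to 3 dp:

128.259 g/mol


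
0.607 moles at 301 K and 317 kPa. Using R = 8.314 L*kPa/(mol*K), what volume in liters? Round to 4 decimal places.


PV = nRT, solve for V = nRT / P.
nRT = 0.607 * 8.314 * 301 = 1519.026
V = 1519.026 / 317
V = 4.79188013 L, rounded to 4 dp:

4.7919 L


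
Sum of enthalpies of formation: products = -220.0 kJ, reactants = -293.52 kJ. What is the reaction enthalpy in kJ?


dH_rxn = sum(dH_f products) - sum(dH_f reactants)
dH_rxn = -220.0 - (-293.52)
dH_rxn = 73.52 kJ:

73.52 kJ


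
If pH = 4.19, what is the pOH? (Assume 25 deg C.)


At 25 deg C, pH + pOH = 14.
pOH = 14 - pH = 14 - 4.19
pOH = 9.81:

9.81


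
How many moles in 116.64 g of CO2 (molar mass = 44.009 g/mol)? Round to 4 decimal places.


n = mass / M
n = 116.64 / 44.009
n = 2.65036697 mol, rounded to 4 dp:

2.6504 mol


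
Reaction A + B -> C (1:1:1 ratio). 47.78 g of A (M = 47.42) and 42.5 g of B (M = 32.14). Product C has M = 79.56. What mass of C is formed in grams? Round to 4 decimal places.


Find moles of each reactant; the smaller value is the limiting reagent in a 1:1:1 reaction, so moles_C equals moles of the limiter.
n_A = mass_A / M_A = 47.78 / 47.42 = 1.007592 mol
n_B = mass_B / M_B = 42.5 / 32.14 = 1.32234 mol
Limiting reagent: A (smaller), n_limiting = 1.007592 mol
mass_C = n_limiting * M_C = 1.007592 * 79.56
mass_C = 80.16401952 g, rounded to 4 dp:

80.1640 g


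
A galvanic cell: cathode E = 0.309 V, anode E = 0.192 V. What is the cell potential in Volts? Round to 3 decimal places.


Standard cell potential: E_cell = E_cathode - E_anode.
E_cell = 0.309 - (0.192)
E_cell = 0.117 V, rounded to 3 dp:

0.117 V


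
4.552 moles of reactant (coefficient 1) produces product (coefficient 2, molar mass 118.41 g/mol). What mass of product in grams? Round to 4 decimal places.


Use the coefficient ratio to convert reactant moles to product moles, then multiply by the product's molar mass.
moles_P = moles_R * (coeff_P / coeff_R) = 4.552 * (2/1) = 9.104
mass_P = moles_P * M_P = 9.104 * 118.41
mass_P = 1078.00464 g, rounded to 4 dp:

1078.0046 g


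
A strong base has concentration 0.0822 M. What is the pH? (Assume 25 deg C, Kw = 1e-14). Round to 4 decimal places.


A strong base dissociates completely, so [OH-] equals the given concentration.
pOH = -log10([OH-]) = -log10(0.0822) = 1.085128
pH = 14 - pOH = 14 - 1.085128
pH = 12.914872, rounded to 4 dp:

12.9149


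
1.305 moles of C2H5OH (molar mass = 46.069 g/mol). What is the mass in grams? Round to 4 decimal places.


mass = n * M
mass = 1.305 * 46.069
mass = 60.120045 g, rounded to 4 dp:

60.1200 g


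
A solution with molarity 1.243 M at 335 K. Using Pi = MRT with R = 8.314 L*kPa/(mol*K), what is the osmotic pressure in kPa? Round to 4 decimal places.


Osmotic pressure (van't Hoff): Pi = M*R*T.
RT = 8.314 * 335 = 2785.19
Pi = 1.243 * 2785.19
Pi = 3461.99117 kPa, rounded to 4 dp:

3461.9912 kPa


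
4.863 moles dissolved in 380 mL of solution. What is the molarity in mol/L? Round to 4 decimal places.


Convert volume to liters: V_L = V_mL / 1000.
V_L = 380 / 1000 = 0.38 L
M = n / V_L = 4.863 / 0.38
M = 12.79736842 mol/L, rounded to 4 dp:

12.7974 mol/L


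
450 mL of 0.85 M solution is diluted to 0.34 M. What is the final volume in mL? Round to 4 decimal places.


Dilution: M1*V1 = M2*V2, solve for V2.
V2 = M1*V1 / M2
V2 = 0.85 * 450 / 0.34
V2 = 382.5 / 0.34
V2 = 1125.0 mL, rounded to 4 dp:

1125.0000 mL


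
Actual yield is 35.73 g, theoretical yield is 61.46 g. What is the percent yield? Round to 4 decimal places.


% yield = 100 * actual / theoretical
% yield = 100 * 35.73 / 61.46
% yield = 58.1353726 %, rounded to 4 dp:

58.1354 %


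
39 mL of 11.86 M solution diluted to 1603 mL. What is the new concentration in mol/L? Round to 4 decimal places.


Dilution: M1*V1 = M2*V2, solve for M2.
M2 = M1*V1 / V2
M2 = 11.86 * 39 / 1603
M2 = 462.54 / 1603
M2 = 0.28854648 mol/L, rounded to 4 dp:

0.2885 mol/L


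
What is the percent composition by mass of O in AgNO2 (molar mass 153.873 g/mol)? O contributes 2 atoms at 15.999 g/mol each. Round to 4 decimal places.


pct = 100 * (n_elem * M_elem) / M_total
mass_contribution = 2 * 15.999 = 31.998 g/mol
pct = 100 * 31.998 / 153.873
pct = 20.79507126 %, rounded to 4 dp:

20.7951 %


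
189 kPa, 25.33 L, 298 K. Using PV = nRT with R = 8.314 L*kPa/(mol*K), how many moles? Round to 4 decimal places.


PV = nRT, solve for n = PV / (RT).
PV = 189 * 25.33 = 4787.37
RT = 8.314 * 298 = 2477.572
n = 4787.37 / 2477.572
n = 1.9322829 mol, rounded to 4 dp:

1.9323 mol


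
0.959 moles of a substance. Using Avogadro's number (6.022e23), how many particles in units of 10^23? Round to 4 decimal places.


N = n * NA, then divide by 1e23 for the requested units.
N / 1e23 = n * 6.022
N / 1e23 = 0.959 * 6.022
N / 1e23 = 5.775098, rounded to 4 dp:

5.7751


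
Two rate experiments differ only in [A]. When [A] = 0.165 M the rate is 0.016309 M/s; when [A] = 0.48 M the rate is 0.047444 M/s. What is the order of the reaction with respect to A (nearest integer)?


Rate is proportional to [A]^n, so rate2/rate1 = ([A]2/[A]1)^n. Take logs to solve for n.
rate2/rate1 = 0.047444 / 0.016309 = 2.9091
[A]2/[A]1 = 0.48 / 0.165 = 2.9091
n = ln(2.9091) / ln(2.9091) = 1.0
Nearest integer order:

1


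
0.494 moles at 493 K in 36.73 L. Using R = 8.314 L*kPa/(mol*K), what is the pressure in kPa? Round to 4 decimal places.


PV = nRT, solve for P = nRT / V.
nRT = 0.494 * 8.314 * 493 = 2024.8082
P = 2024.8082 / 36.73
P = 55.12682276 kPa, rounded to 4 dp:

55.1268 kPa


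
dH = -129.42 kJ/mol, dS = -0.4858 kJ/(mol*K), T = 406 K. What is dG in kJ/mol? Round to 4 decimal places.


Gibbs: dG = dH - T*dS (consistent units, dS already in kJ/(mol*K)).
T*dS = 406 * -0.4858 = -197.2348
dG = -129.42 - (-197.2348)
dG = 67.8148 kJ/mol, rounded to 4 dp:

67.8148 kJ/mol


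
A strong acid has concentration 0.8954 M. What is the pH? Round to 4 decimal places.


A strong acid dissociates completely, so [H+] equals the given concentration.
pH = -log10([H+]) = -log10(0.8954)
pH = 0.04798291, rounded to 4 dp:

0.0480


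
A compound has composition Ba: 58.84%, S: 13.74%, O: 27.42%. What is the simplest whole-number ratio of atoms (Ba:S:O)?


Assume 100 g of compound, divide each mass% by atomic mass to get moles, then normalize by the smallest to get a raw atom ratio.
Moles per 100 g: Ba: 58.84/137.327 = 0.4285, S: 13.74/32.065 = 0.4285, O: 27.42/15.999 = 1.7139
Raw ratio (divide by min = 0.4285): Ba: 1.0, S: 1.0, O: 4.0
Multiply by 1 to clear fractions: Ba: 1.0 ~= 1, S: 1.0 ~= 1, O: 4.0 ~= 4
Reduce by GCD to get the simplest whole-number ratio:

1:1:4


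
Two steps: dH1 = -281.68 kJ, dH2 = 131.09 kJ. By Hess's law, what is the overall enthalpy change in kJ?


Hess's law: enthalpy is a state function, so add the step enthalpies.
dH_total = dH1 + dH2 = -281.68 + (131.09)
dH_total = -150.59 kJ:

-150.59 kJ


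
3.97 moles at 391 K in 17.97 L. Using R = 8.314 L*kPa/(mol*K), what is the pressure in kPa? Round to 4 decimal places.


PV = nRT, solve for P = nRT / V.
nRT = 3.97 * 8.314 * 391 = 12905.5728
P = 12905.5728 / 17.97
P = 718.17322204 kPa, rounded to 4 dp:

718.1732 kPa


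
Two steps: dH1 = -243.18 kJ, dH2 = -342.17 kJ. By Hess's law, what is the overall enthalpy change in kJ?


Hess's law: enthalpy is a state function, so add the step enthalpies.
dH_total = dH1 + dH2 = -243.18 + (-342.17)
dH_total = -585.35 kJ:

-585.35 kJ


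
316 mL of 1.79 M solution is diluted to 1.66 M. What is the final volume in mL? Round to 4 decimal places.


Dilution: M1*V1 = M2*V2, solve for V2.
V2 = M1*V1 / M2
V2 = 1.79 * 316 / 1.66
V2 = 565.64 / 1.66
V2 = 340.74698795 mL, rounded to 4 dp:

340.7470 mL


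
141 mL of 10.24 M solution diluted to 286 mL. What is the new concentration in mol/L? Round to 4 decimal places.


Dilution: M1*V1 = M2*V2, solve for M2.
M2 = M1*V1 / V2
M2 = 10.24 * 141 / 286
M2 = 1443.84 / 286
M2 = 5.04839161 mol/L, rounded to 4 dp:

5.0484 mol/L


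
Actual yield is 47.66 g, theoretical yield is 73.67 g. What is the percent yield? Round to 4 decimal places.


% yield = 100 * actual / theoretical
% yield = 100 * 47.66 / 73.67
% yield = 64.69390525 %, rounded to 4 dp:

64.6939 %


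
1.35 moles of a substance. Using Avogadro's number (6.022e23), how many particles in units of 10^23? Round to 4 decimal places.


N = n * NA, then divide by 1e23 for the requested units.
N / 1e23 = n * 6.022
N / 1e23 = 1.35 * 6.022
N / 1e23 = 8.1297, rounded to 4 dp:

8.1297


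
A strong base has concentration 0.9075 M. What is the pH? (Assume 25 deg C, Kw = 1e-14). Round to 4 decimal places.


A strong base dissociates completely, so [OH-] equals the given concentration.
pOH = -log10([OH-]) = -log10(0.9075) = 0.042153
pH = 14 - pOH = 14 - 0.042153
pH = 13.957847, rounded to 4 dp:

13.9578


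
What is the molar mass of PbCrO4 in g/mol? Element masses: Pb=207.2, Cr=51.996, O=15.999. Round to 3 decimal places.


M = sum(count * atomic_mass) over atoms.
M = 1*207.2 + 1*51.996 + 4*15.999
M = 207.2 + 51.996 + 63.996
M = 323.192 g/mol, rounded to 3 dp:

323.192 g/mol


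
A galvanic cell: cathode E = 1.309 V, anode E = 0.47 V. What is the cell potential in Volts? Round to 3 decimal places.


Standard cell potential: E_cell = E_cathode - E_anode.
E_cell = 1.309 - (0.47)
E_cell = 0.839 V, rounded to 3 dp:

0.839 V


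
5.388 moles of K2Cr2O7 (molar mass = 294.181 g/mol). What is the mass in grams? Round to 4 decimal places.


mass = n * M
mass = 5.388 * 294.181
mass = 1585.047228 g, rounded to 4 dp:

1585.0472 g


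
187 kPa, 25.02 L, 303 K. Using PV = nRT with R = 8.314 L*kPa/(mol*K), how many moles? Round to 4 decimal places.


PV = nRT, solve for n = PV / (RT).
PV = 187 * 25.02 = 4678.74
RT = 8.314 * 303 = 2519.142
n = 4678.74 / 2519.142
n = 1.85727522 mol, rounded to 4 dp:

1.8573 mol


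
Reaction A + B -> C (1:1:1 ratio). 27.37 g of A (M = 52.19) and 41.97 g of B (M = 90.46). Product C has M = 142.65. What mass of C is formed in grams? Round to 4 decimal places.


Find moles of each reactant; the smaller value is the limiting reagent in a 1:1:1 reaction, so moles_C equals moles of the limiter.
n_A = mass_A / M_A = 27.37 / 52.19 = 0.52443 mol
n_B = mass_B / M_B = 41.97 / 90.46 = 0.463962 mol
Limiting reagent: B (smaller), n_limiting = 0.463962 mol
mass_C = n_limiting * M_C = 0.463962 * 142.65
mass_C = 66.1841793 g, rounded to 4 dp:

66.1842 g


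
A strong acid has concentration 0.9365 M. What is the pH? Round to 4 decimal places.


A strong acid dissociates completely, so [H+] equals the given concentration.
pH = -log10([H+]) = -log10(0.9365)
pH = 0.02849222, rounded to 4 dp:

0.0285


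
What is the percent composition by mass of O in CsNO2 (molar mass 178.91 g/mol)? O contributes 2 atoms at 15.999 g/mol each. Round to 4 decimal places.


pct = 100 * (n_elem * M_elem) / M_total
mass_contribution = 2 * 15.999 = 31.998 g/mol
pct = 100 * 31.998 / 178.91
pct = 17.8849701 %, rounded to 4 dp:

17.8850 %


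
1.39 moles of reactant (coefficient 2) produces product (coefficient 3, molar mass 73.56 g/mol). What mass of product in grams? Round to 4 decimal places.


Use the coefficient ratio to convert reactant moles to product moles, then multiply by the product's molar mass.
moles_P = moles_R * (coeff_P / coeff_R) = 1.39 * (3/2) = 2.085
mass_P = moles_P * M_P = 2.085 * 73.56
mass_P = 153.3726 g, rounded to 4 dp:

153.3726 g


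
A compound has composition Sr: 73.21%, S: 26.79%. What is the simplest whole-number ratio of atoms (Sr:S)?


Assume 100 g of compound, divide each mass% by atomic mass to get moles, then normalize by the smallest to get a raw atom ratio.
Moles per 100 g: Sr: 73.21/87.62 = 0.8355, S: 26.79/32.065 = 0.8355
Raw ratio (divide by min = 0.8355): Sr: 1.0, S: 1.0
Multiply by 1 to clear fractions: Sr: 1.0 ~= 1, S: 1.0 ~= 1
Reduce by GCD to get the simplest whole-number ratio:

1:1


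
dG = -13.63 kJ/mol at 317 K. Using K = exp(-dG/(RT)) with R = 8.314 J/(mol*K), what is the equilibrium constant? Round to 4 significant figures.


dG is in kJ/mol; multiply by 1000 to match R in J/(mol*K).
RT = 8.314 * 317 = 2635.538 J/mol
exponent = -dG*1000 / (RT) = -(-13.63*1000) / 2635.538 = 5.17161961
K = exp(5.17161961)
K = 176.19998, rounded to 4 significant figures:

176.2


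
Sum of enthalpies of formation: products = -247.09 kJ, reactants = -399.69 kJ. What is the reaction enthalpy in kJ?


dH_rxn = sum(dH_f products) - sum(dH_f reactants)
dH_rxn = -247.09 - (-399.69)
dH_rxn = 152.6 kJ:

152.60 kJ


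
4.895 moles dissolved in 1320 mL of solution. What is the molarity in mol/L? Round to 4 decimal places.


Convert volume to liters: V_L = V_mL / 1000.
V_L = 1320 / 1000 = 1.32 L
M = n / V_L = 4.895 / 1.32
M = 3.70833333 mol/L, rounded to 4 dp:

3.7083 mol/L


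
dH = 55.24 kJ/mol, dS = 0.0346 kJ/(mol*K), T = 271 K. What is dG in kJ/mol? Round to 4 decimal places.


Gibbs: dG = dH - T*dS (consistent units, dS already in kJ/(mol*K)).
T*dS = 271 * 0.0346 = 9.3766
dG = 55.24 - (9.3766)
dG = 45.8634 kJ/mol, rounded to 4 dp:

45.8634 kJ/mol


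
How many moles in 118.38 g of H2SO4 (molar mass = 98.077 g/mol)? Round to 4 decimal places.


n = mass / M
n = 118.38 / 98.077
n = 1.20701082 mol, rounded to 4 dp:

1.2070 mol


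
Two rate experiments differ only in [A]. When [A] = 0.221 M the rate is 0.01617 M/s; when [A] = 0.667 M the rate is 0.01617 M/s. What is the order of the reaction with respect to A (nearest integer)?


Rate is proportional to [A]^n, so rate2/rate1 = ([A]2/[A]1)^n. Take logs to solve for n.
rate2/rate1 = 0.01617 / 0.01617 = 1.0
[A]2/[A]1 = 0.667 / 0.221 = 3.0181
n = ln(1.0) / ln(3.0181) = 0.0
Nearest integer order:

0


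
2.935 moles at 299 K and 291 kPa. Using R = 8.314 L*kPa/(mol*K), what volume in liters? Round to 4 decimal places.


PV = nRT, solve for V = nRT / P.
nRT = 2.935 * 8.314 * 299 = 7296.0754
V = 7296.0754 / 291
V = 25.07242405 L, rounded to 4 dp:

25.0724 L


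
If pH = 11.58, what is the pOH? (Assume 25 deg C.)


At 25 deg C, pH + pOH = 14.
pOH = 14 - pH = 14 - 11.58
pOH = 2.42:

2.42


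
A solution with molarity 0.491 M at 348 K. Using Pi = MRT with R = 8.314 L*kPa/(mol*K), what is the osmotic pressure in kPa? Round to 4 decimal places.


Osmotic pressure (van't Hoff): Pi = M*R*T.
RT = 8.314 * 348 = 2893.272
Pi = 0.491 * 2893.272
Pi = 1420.596552 kPa, rounded to 4 dp:

1420.5966 kPa


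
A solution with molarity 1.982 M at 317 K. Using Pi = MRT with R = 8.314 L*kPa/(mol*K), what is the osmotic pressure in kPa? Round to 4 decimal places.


Osmotic pressure (van't Hoff): Pi = M*R*T.
RT = 8.314 * 317 = 2635.538
Pi = 1.982 * 2635.538
Pi = 5223.636316 kPa, rounded to 4 dp:

5223.6363 kPa


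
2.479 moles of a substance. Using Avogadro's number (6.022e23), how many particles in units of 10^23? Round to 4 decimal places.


N = n * NA, then divide by 1e23 for the requested units.
N / 1e23 = n * 6.022
N / 1e23 = 2.479 * 6.022
N / 1e23 = 14.928538, rounded to 4 dp:

14.9285


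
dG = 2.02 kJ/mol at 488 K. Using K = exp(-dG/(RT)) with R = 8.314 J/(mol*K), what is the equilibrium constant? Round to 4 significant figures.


dG is in kJ/mol; multiply by 1000 to match R in J/(mol*K).
RT = 8.314 * 488 = 4057.232 J/mol
exponent = -dG*1000 / (RT) = -(2.02*1000) / 4057.232 = -0.49787638
K = exp(-0.49787638)
K = 0.60782007, rounded to 4 significant figures:

0.6078


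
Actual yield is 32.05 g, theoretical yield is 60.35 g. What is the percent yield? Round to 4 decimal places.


% yield = 100 * actual / theoretical
% yield = 100 * 32.05 / 60.35
% yield = 53.10687655 %, rounded to 4 dp:

53.1069 %


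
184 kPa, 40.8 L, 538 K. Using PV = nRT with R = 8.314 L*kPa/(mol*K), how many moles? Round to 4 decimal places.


PV = nRT, solve for n = PV / (RT).
PV = 184 * 40.8 = 7507.2
RT = 8.314 * 538 = 4472.932
n = 7507.2 / 4472.932
n = 1.6783622 mol, rounded to 4 dp:

1.6784 mol


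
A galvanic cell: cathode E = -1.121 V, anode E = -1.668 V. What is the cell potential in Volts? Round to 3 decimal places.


Standard cell potential: E_cell = E_cathode - E_anode.
E_cell = -1.121 - (-1.668)
E_cell = 0.547 V, rounded to 3 dp:

0.547 V


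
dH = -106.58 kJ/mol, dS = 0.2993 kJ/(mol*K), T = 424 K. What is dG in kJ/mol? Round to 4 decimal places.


Gibbs: dG = dH - T*dS (consistent units, dS already in kJ/(mol*K)).
T*dS = 424 * 0.2993 = 126.9032
dG = -106.58 - (126.9032)
dG = -233.4832 kJ/mol, rounded to 4 dp:

-233.4832 kJ/mol


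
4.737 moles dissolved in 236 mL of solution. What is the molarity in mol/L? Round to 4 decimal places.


Convert volume to liters: V_L = V_mL / 1000.
V_L = 236 / 1000 = 0.236 L
M = n / V_L = 4.737 / 0.236
M = 20.0720339 mol/L, rounded to 4 dp:

20.0720 mol/L


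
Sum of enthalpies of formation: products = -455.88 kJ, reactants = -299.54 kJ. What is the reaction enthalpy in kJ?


dH_rxn = sum(dH_f products) - sum(dH_f reactants)
dH_rxn = -455.88 - (-299.54)
dH_rxn = -156.34 kJ:

-156.34 kJ


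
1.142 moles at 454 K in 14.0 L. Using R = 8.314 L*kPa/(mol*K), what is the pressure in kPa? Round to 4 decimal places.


PV = nRT, solve for P = nRT / V.
nRT = 1.142 * 8.314 * 454 = 4310.543
P = 4310.543 / 14.0
P = 307.89592857 kPa, rounded to 4 dp:

307.8959 kPa


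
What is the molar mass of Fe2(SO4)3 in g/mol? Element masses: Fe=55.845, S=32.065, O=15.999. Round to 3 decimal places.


M = sum(count * atomic_mass) over atoms.
M = 2*55.845 + 3*32.065 + 12*15.999
M = 111.69 + 96.195 + 191.988
M = 399.873 g/mol, rounded to 3 dp:

399.873 g/mol


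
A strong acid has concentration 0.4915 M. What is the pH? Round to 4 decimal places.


A strong acid dissociates completely, so [H+] equals the given concentration.
pH = -log10([H+]) = -log10(0.4915)
pH = 0.30847648, rounded to 4 dp:

0.3085


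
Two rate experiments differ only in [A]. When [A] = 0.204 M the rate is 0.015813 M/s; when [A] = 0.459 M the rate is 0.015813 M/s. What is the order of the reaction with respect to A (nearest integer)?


Rate is proportional to [A]^n, so rate2/rate1 = ([A]2/[A]1)^n. Take logs to solve for n.
rate2/rate1 = 0.015813 / 0.015813 = 1.0
[A]2/[A]1 = 0.459 / 0.204 = 2.25
n = ln(1.0) / ln(2.25) = 0.0
Nearest integer order:

0


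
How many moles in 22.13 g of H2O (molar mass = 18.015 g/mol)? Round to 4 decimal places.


n = mass / M
n = 22.13 / 18.015
n = 1.22842076 mol, rounded to 4 dp:

1.2284 mol


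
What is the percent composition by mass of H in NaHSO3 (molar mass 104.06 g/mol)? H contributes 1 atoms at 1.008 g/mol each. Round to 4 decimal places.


pct = 100 * (n_elem * M_elem) / M_total
mass_contribution = 1 * 1.008 = 1.008 g/mol
pct = 100 * 1.008 / 104.06
pct = 0.96867192 %, rounded to 4 dp:

0.9687 %


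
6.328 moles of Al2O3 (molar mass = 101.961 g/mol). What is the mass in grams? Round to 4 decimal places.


mass = n * M
mass = 6.328 * 101.961
mass = 645.209208 g, rounded to 4 dp:

645.2092 g


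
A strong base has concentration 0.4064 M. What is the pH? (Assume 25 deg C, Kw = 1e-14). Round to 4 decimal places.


A strong base dissociates completely, so [OH-] equals the given concentration.
pOH = -log10([OH-]) = -log10(0.4064) = 0.391046
pH = 14 - pOH = 14 - 0.391046
pH = 13.608954, rounded to 4 dp:

13.6090


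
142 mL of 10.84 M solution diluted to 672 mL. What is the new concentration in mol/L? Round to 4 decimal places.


Dilution: M1*V1 = M2*V2, solve for M2.
M2 = M1*V1 / V2
M2 = 10.84 * 142 / 672
M2 = 1539.28 / 672
M2 = 2.29059524 mol/L, rounded to 4 dp:

2.2906 mol/L


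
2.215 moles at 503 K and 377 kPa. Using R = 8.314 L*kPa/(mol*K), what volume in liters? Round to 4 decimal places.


PV = nRT, solve for V = nRT / P.
nRT = 2.215 * 8.314 * 503 = 9263.0015
V = 9263.0015 / 377
V = 24.57029576 L, rounded to 4 dp:

24.5703 L


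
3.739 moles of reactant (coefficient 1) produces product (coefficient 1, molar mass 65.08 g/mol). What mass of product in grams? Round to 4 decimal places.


Use the coefficient ratio to convert reactant moles to product moles, then multiply by the product's molar mass.
moles_P = moles_R * (coeff_P / coeff_R) = 3.739 * (1/1) = 3.739
mass_P = moles_P * M_P = 3.739 * 65.08
mass_P = 243.33412 g, rounded to 4 dp:

243.3341 g


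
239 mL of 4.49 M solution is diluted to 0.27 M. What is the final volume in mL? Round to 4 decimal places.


Dilution: M1*V1 = M2*V2, solve for V2.
V2 = M1*V1 / M2
V2 = 4.49 * 239 / 0.27
V2 = 1073.11 / 0.27
V2 = 3974.48148148 mL, rounded to 4 dp:

3974.4815 mL


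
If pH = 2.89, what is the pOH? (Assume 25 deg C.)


At 25 deg C, pH + pOH = 14.
pOH = 14 - pH = 14 - 2.89
pOH = 11.11:

11.11


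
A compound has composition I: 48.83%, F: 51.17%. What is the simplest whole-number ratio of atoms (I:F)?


Assume 100 g of compound, divide each mass% by atomic mass to get moles, then normalize by the smallest to get a raw atom ratio.
Moles per 100 g: I: 48.83/126.904 = 0.3848, F: 51.17/18.998 = 2.6934
Raw ratio (divide by min = 0.3848): I: 1.0, F: 7.0
Multiply by 1 to clear fractions: I: 1.0 ~= 1, F: 7.0 ~= 7
Reduce by GCD to get the simplest whole-number ratio:

1:7


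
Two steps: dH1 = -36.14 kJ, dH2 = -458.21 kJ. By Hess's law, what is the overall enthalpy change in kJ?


Hess's law: enthalpy is a state function, so add the step enthalpies.
dH_total = dH1 + dH2 = -36.14 + (-458.21)
dH_total = -494.35 kJ:

-494.35 kJ


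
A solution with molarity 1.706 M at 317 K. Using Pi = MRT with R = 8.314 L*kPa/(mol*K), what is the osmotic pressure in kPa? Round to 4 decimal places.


Osmotic pressure (van't Hoff): Pi = M*R*T.
RT = 8.314 * 317 = 2635.538
Pi = 1.706 * 2635.538
Pi = 4496.227828 kPa, rounded to 4 dp:

4496.2278 kPa
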